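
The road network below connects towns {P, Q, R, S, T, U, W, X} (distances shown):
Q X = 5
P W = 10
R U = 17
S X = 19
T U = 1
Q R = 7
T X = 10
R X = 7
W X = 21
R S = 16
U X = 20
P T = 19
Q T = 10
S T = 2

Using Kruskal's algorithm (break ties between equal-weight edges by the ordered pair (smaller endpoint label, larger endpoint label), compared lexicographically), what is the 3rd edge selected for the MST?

Q-X

Kruskal: consider edges lightest-first.
T U (1): add — endpoints in different components.
S T (2): add — endpoints in different components.
Q X (5): add — endpoints in different components.
Q R (7): add — endpoints in different components.
R X (7): skip — X and R already connected.
P W (10): add — endpoints in different components.
Q T (10): add — endpoints in different components.
T X (10): skip — T and X already connected.
R S (16): skip — S and R already connected.
R U (17): skip — U and R already connected.
P T (19): add — endpoints in different components.
The 3rd edge added is Q X.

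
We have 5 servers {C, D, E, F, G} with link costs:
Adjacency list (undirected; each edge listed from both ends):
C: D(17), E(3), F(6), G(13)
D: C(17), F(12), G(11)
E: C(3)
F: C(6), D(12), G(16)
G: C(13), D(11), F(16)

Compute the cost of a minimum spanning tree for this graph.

Prim's algorithm from D:
Step 1: cheapest edge leaving the tree is D—G (11); add G.
Step 2: cheapest edge leaving the tree is D—F (12); add F.
Step 3: cheapest edge leaving the tree is C—F (6); add C.
Step 4: cheapest edge leaving the tree is C—E (3); add E.
MST edges: D—G, D—F, C—F, C—E; total weight 11+12+6+3 = 32.

32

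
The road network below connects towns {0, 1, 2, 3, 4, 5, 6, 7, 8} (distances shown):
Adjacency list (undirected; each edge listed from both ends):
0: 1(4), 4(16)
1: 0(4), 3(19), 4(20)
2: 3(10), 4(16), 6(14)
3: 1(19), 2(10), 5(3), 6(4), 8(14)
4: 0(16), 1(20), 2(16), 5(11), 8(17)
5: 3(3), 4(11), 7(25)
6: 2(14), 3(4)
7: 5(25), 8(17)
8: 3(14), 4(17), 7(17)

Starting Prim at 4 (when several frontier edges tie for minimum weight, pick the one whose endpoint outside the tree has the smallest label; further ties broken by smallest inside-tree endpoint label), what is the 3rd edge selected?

3-6

Prim's algorithm from 4:
Step 1: frontier [4-5 11, 0-4 16, 2-4 16, 4-8 17, 1-4 20] → take 4-5 (11); add 5.
Step 2: frontier [0-4 16, 2-4 16, 4-8 17, 1-4 20, 3-5 3, 5-7 25] → take 3-5 (3); add 3.
Step 3: frontier [3-6 4, 2-3 10, 3-8 14, 1-3 19, 0-4 16, 2-4 16, 4-8 17, 1-4 20, 5-7 25] → take 3-6 (4); add 6.
Step 4: frontier [2-3 10, 3-8 14, 1-3 19, 0-4 16, 2-4 16, 4-8 17, 1-4 20, 5-7 25, 2-6 14] → take 2-3 (10); add 2.
Step 5: frontier [3-8 14, 1-3 19, 0-4 16, 4-8 17, 1-4 20, 5-7 25] → take 3-8 (14); add 8.
Step 6: frontier [1-3 19, 0-4 16, 1-4 20, 5-7 25, 7-8 17] → take 0-4 (16); add 0.
Step 7: frontier [0-1 4, 1-3 19, 1-4 20, 5-7 25, 7-8 17] → take 0-1 (4); add 1.
Step 8: frontier [5-7 25, 7-8 17] → take 7-8 (17); add 7.
The 3rd edge added is 3-6.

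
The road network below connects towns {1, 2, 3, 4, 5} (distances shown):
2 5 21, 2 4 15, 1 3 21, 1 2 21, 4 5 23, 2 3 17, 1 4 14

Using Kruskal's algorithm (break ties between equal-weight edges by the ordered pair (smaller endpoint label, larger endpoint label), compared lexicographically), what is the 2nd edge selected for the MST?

Sort edges by weight, then run Kruskal:
1 4 (14): add. Components now {1,4} {2} {3} {5}
2 4 (15): add. Components now {1,2,4} {3} {5}
2 3 (17): add. Components now {1,2,3,4} {5}
1 2 (21): skip — 1 and 2 already connected.
1 3 (21): skip — 1 and 3 already connected.
2 5 (21): add. Components now {1,2,3,4,5}
The 2nd edge added is 2 4.

2-4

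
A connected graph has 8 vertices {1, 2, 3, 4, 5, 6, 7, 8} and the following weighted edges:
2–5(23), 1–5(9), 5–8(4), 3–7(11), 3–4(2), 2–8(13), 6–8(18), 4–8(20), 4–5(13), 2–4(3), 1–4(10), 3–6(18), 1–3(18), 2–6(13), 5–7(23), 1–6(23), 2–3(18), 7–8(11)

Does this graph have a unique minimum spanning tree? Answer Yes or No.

No

Sort edges by weight, then run Kruskal:
3–4 (2): add — endpoints in different components.
2–4 (3): add — endpoints in different components.
5–8 (4): add — endpoints in different components.
1–5 (9): add — endpoints in different components.
1–4 (10): add — endpoints in different components.
3–7 (11): add — endpoints in different components.
7–8 (11): skip — 7 and 8 already connected.
2–6 (13): add — endpoints in different components.
Non-tree edge 7–8 has weight 11, equal to the heaviest edge on its tree cycle — swapping gives another MST of the same weight. Not unique.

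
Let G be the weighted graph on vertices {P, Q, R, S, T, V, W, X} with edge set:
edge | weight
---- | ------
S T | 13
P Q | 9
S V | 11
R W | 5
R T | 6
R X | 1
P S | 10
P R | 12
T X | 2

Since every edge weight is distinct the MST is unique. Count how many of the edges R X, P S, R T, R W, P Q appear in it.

4

Kruskal: consider edges lightest-first.
R X (1): add — endpoints in different components.
T X (2): add — endpoints in different components.
R W (5): add — endpoints in different components.
R T (6): skip — R and T already connected.
P Q (9): add — endpoints in different components.
P S (10): add — endpoints in different components.
S V (11): add — endpoints in different components.
P R (12): add — endpoints in different components.
MST edge set: {R X, T X, R W, P Q, P S, S V, P R}.
Of the listed edges, {R X, P S, R W, P Q} are in the MST → 4.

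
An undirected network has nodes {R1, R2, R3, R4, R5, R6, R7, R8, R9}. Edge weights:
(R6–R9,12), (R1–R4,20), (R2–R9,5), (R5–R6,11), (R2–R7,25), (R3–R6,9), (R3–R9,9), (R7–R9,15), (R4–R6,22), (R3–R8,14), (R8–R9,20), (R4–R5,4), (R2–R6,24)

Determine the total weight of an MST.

Sort edges by weight, then run Kruskal:
R4–R5 (4): add — endpoints in different components.
R2–R9 (5): add — endpoints in different components.
R3–R6 (9): add — endpoints in different components.
R3–R9 (9): add — endpoints in different components.
R5–R6 (11): add — endpoints in different components.
R6–R9 (12): skip — R6 and R9 already connected.
R3–R8 (14): add — endpoints in different components.
R7–R9 (15): add — endpoints in different components.
R1–R4 (20): add — endpoints in different components.
MST edges: R4–R5, R2–R9, R3–R6, R3–R9, R5–R6, R3–R8, R7–R9, R1–R4; total weight 4+5+9+9+11+14+15+20 = 87.

87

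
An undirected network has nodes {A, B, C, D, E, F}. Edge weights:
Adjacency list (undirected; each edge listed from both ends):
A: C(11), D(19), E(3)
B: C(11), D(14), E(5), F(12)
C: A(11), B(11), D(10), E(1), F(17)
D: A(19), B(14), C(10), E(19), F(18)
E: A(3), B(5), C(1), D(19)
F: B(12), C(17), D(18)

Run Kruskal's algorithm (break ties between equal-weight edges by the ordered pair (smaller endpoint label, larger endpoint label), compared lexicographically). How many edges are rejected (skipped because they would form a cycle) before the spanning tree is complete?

Kruskal's algorithm — process edges by increasing weight (ties by edge label):
C-E (1): add — endpoints in different components.
A-E (3): add — endpoints in different components.
B-E (5): add — endpoints in different components.
C-D (10): add — endpoints in different components.
A-C (11): skip — A and C already connected.
B-C (11): skip — B and C already connected.
B-F (12): add — endpoints in different components.
Edges rejected before the tree was complete: 2.

2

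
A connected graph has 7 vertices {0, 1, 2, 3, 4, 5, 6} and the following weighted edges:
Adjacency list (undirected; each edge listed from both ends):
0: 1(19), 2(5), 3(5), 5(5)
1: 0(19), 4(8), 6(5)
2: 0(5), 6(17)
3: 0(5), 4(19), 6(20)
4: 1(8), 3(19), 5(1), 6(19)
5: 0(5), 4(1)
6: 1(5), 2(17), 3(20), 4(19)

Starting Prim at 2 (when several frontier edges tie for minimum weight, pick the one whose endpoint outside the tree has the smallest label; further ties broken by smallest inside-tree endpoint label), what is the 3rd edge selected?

Prim, starting at 2.
Step 1: frontier [0 2 5, 2 6 17] → take 0 2 (5); add 0.
Step 2: frontier [0 3 5, 0 5 5, 0 1 19, 2 6 17] → take 0 3 (5); add 3.
Step 3: frontier [0 5 5, 0 1 19, 2 6 17, 3 4 19, 3 6 20] → take 0 5 (5); add 5.
Step 4: frontier [0 1 19, 2 6 17, 3 4 19, 3 6 20, 4 5 1] → take 4 5 (1); add 4.
Step 5: frontier [0 1 19, 2 6 17, 3 6 20, 1 4 8, 4 6 19] → take 1 4 (8); add 1.
Step 6: frontier [1 6 5, 2 6 17, 3 6 20, 4 6 19] → take 1 6 (5); add 6.
The 3rd edge added is 0 5.

0-5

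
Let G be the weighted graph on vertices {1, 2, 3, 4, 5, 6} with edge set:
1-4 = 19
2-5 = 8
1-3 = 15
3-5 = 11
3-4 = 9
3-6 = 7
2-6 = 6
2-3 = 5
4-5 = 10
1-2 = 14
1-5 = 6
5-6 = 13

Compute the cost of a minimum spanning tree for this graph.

Prim, starting at 3.
Step 1: cheapest edge leaving the tree is 2-3 (5); add 2.
Step 2: cheapest edge leaving the tree is 2-6 (6); add 6.
Step 3: cheapest edge leaving the tree is 2-5 (8); add 5.
Step 4: cheapest edge leaving the tree is 1-5 (6); add 1.
Step 5: cheapest edge leaving the tree is 3-4 (9); add 4.
MST edges: 2-3, 2-6, 2-5, 1-5, 3-4; total weight 5+6+8+6+9 = 34.

34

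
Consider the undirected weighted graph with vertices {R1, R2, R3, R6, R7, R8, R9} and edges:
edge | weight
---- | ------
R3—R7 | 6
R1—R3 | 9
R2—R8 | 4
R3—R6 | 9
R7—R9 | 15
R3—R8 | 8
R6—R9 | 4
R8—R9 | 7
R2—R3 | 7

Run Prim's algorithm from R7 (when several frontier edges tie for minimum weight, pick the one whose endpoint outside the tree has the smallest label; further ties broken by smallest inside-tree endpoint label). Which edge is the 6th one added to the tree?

Prim's algorithm from R7:
Step 1: frontier [R3—R7 6, R7—R9 15] → take R3—R7 (6); add R3.
Step 2: frontier [R2—R3 7, R3—R8 8, R1—R3 9, R3—R6 9, R7—R9 15] → take R2—R3 (7); add R2.
Step 3: frontier [R2—R8 4, R3—R8 8, R1—R3 9, R3—R6 9, R7—R9 15] → take R2—R8 (4); add R8.
Step 4: frontier [R1—R3 9, R3—R6 9, R7—R9 15, R8—R9 7] → take R8—R9 (7); add R9.
Step 5: frontier [R1—R3 9, R3—R6 9, R6—R9 4] → take R6—R9 (4); add R6.
Step 6: frontier [R1—R3 9] → take R1—R3 (9); add R1.
The 6th edge added is R1—R3.

R1-R3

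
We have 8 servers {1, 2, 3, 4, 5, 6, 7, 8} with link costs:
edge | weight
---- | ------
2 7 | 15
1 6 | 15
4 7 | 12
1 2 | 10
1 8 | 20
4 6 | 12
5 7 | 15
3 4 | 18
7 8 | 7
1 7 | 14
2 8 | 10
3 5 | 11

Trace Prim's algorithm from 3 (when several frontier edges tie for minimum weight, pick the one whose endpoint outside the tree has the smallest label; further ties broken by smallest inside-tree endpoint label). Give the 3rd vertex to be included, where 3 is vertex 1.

7

Prim, starting at 3.
Step 1: frontier [3 5 11, 3 4 18] → take 3 5 (11); add 5.
Step 2: frontier [3 4 18, 5 7 15] → take 5 7 (15); add 7.
Step 3: frontier [3 4 18, 7 8 7, 4 7 12, 1 7 14, 2 7 15] → take 7 8 (7); add 8.
Step 4: frontier [3 4 18, 4 7 12, 1 7 14, 2 7 15, 2 8 10, 1 8 20] → take 2 8 (10); add 2.
Step 5: frontier [1 2 10, 3 4 18, 4 7 12, 1 7 14, 1 8 20] → take 1 2 (10); add 1.
Step 6: frontier [1 6 15, 3 4 18, 4 7 12] → take 4 7 (12); add 4.
Step 7: frontier [1 6 15, 4 6 12] → take 4 6 (12); add 6.
Vertex order: 3, 5, 7, 8, 2, 1, 4, 6. The 3rd vertex is 7.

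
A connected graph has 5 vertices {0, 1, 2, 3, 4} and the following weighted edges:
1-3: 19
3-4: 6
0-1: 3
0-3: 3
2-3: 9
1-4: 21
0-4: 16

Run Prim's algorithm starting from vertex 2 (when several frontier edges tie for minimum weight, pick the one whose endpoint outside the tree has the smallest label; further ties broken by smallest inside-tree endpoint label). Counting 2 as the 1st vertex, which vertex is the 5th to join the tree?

4

Prim, starting at 2.
Step 1: frontier [2-3 9] → take 2-3 (9); add 3.
Step 2: frontier [0-3 3, 3-4 6, 1-3 19] → take 0-3 (3); add 0.
Step 3: frontier [0-1 3, 0-4 16, 3-4 6, 1-3 19] → take 0-1 (3); add 1.
Step 4: frontier [0-4 16, 1-4 21, 3-4 6] → take 3-4 (6); add 4.
Vertex order: 2, 3, 0, 1, 4. The 5th vertex is 4.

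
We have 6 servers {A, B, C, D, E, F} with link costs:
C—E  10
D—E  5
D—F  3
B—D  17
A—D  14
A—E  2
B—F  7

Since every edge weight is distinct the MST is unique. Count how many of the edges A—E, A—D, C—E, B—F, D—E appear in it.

4

Sort edges by weight, then run Kruskal:
A—E (2): add. Components now {A,E} {B} {C} {D} {F}
D—F (3): add. Components now {A,E} {B} {C} {D,F}
D—E (5): add. Components now {A,D,E,F} {B} {C}
B—F (7): add. Components now {A,B,D,E,F} {C}
C—E (10): add. Components now {A,B,C,D,E,F}
MST edge set: {A—E, D—F, D—E, B—F, C—E}.
Of the listed edges, {A—E, C—E, B—F, D—E} are in the MST → 4.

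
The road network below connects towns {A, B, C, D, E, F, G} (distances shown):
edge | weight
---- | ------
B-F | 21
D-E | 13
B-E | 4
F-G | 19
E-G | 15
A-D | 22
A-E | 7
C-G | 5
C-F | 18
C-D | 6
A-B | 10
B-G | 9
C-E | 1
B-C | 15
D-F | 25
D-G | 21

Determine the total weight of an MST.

41

Prim's algorithm from F:
Step 1: cheapest edge leaving the tree is C-F (18); add C.
Step 2: cheapest edge leaving the tree is C-E (1); add E.
Step 3: cheapest edge leaving the tree is B-E (4); add B.
Step 4: cheapest edge leaving the tree is C-G (5); add G.
Step 5: cheapest edge leaving the tree is C-D (6); add D.
Step 6: cheapest edge leaving the tree is A-E (7); add A.
MST edges: C-F, C-E, B-E, C-G, C-D, A-E; total weight 18+1+4+5+6+7 = 41.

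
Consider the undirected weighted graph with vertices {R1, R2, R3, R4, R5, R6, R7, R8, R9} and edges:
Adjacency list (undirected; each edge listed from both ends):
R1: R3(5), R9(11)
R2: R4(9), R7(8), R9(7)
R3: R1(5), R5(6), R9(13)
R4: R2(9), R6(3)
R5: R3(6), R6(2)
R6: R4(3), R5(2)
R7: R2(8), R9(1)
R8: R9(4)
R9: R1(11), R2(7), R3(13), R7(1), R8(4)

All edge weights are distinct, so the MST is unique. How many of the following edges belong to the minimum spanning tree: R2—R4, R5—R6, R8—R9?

3

Kruskal's algorithm — process edges by increasing weight (ties by edge label):
R7—R9 (1): add — endpoints in different components.
R5—R6 (2): add — endpoints in different components.
R4—R6 (3): add — endpoints in different components.
R8—R9 (4): add — endpoints in different components.
R1—R3 (5): add — endpoints in different components.
R3—R5 (6): add — endpoints in different components.
R2—R9 (7): add — endpoints in different components.
R2—R7 (8): skip — R7 and R2 already connected.
R2—R4 (9): add — endpoints in different components.
MST edge set: {R7—R9, R5—R6, R4—R6, R8—R9, R1—R3, R3—R5, R2—R9, R2—R4}.
Of the listed edges, {R2—R4, R5—R6, R8—R9} are in the MST → 3.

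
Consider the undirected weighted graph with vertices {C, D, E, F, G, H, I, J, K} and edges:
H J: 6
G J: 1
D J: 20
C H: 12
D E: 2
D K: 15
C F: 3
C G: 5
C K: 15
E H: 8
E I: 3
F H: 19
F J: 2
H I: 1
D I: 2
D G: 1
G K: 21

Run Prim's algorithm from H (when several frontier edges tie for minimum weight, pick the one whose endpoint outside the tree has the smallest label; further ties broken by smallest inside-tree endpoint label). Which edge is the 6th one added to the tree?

F-J

Prim, starting at H.
Step 1: cheapest edge leaving the tree is H I (1); add I.
Step 2: cheapest edge leaving the tree is D I (2); add D.
Step 3: cheapest edge leaving the tree is D G (1); add G.
Step 4: cheapest edge leaving the tree is G J (1); add J.
Step 5: cheapest edge leaving the tree is D E (2); add E.
Step 6: cheapest edge leaving the tree is F J (2); add F.
Step 7: cheapest edge leaving the tree is C F (3); add C.
Step 8: cheapest edge leaving the tree is C K (15); add K.
The 6th edge added is F J.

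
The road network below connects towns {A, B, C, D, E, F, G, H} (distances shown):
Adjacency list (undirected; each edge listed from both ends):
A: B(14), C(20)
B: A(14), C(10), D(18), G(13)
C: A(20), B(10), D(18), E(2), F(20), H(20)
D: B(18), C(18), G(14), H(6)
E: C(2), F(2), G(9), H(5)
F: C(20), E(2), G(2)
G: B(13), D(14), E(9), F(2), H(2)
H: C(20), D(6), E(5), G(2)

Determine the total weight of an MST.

Sort edges by weight, then run Kruskal:
C-E (2): add — endpoints in different components.
E-F (2): add — endpoints in different components.
F-G (2): add — endpoints in different components.
G-H (2): add — endpoints in different components.
E-H (5): skip — E and H already connected.
D-H (6): add — endpoints in different components.
E-G (9): skip — E and G already connected.
B-C (10): add — endpoints in different components.
B-G (13): skip — B and G already connected.
A-B (14): add — endpoints in different components.
MST edges: C-E, E-F, F-G, G-H, D-H, B-C, A-B; total weight 2+2+2+2+6+10+14 = 38.

38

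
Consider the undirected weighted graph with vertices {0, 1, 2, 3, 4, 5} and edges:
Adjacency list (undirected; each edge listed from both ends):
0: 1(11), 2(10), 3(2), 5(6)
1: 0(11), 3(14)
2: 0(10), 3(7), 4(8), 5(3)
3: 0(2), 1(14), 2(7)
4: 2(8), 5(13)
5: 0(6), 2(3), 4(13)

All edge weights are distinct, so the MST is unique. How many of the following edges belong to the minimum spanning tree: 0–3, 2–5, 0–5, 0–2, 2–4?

Sort edges by weight, then run Kruskal:
0–3 (2): add — endpoints in different components.
2–5 (3): add — endpoints in different components.
0–5 (6): add — endpoints in different components.
2–3 (7): skip — 2 and 3 already connected.
2–4 (8): add — endpoints in different components.
0–2 (10): skip — 0 and 2 already connected.
0–1 (11): add — endpoints in different components.
MST edge set: {0–3, 2–5, 0–5, 2–4, 0–1}.
Of the listed edges, {0–3, 2–5, 0–5, 2–4} are in the MST → 4.

4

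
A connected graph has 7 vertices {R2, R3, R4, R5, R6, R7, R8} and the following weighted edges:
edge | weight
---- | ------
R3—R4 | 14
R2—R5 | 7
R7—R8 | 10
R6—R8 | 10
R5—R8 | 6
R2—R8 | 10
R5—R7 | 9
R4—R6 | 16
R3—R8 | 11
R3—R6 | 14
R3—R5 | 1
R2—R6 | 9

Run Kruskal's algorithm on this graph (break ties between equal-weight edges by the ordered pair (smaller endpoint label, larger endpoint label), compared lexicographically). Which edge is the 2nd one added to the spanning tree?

Kruskal: consider edges lightest-first.
R3—R5 (1): add — endpoints in different components.
R5—R8 (6): add — endpoints in different components.
R2—R5 (7): add — endpoints in different components.
R2—R6 (9): add — endpoints in different components.
R5—R7 (9): add — endpoints in different components.
R2—R8 (10): skip — R2 and R8 already connected.
R6—R8 (10): skip — R6 and R8 already connected.
R7—R8 (10): skip — R8 and R7 already connected.
R3—R8 (11): skip — R3 and R8 already connected.
R3—R4 (14): add — endpoints in different components.
The 2nd edge added is R5—R8.

R5-R8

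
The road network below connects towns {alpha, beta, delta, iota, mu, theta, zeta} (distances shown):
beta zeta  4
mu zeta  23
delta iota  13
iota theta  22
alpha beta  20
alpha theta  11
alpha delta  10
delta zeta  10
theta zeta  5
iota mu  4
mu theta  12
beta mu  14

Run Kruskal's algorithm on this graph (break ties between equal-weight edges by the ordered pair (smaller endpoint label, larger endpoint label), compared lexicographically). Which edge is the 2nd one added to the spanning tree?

Sort edges by weight, then run Kruskal:
beta zeta (4): add. Components now {alpha} {iota} {delta} {mu} {beta,zeta} {theta}
iota mu (4): add. Components now {alpha} {iota,mu} {delta} {beta,zeta} {theta}
theta zeta (5): add. Components now {alpha} {iota,mu} {delta} {beta,theta,zeta}
alpha delta (10): add. Components now {alpha,delta} {iota,mu} {beta,theta,zeta}
delta zeta (10): add. Components now {alpha,beta,delta,theta,zeta} {iota,mu}
alpha theta (11): skip — alpha and theta already connected.
mu theta (12): add. Components now {alpha,beta,delta,iota,mu,theta,zeta}
The 2nd edge added is iota mu.

iota-mu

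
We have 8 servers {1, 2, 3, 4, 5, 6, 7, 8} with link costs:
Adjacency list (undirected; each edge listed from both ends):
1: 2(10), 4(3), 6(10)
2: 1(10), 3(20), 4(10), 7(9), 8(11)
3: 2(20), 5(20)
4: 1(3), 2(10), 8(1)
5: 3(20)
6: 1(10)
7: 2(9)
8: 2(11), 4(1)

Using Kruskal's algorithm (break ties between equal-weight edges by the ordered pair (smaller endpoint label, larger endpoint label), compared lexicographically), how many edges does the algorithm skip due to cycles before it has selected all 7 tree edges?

Kruskal: consider edges lightest-first.
4 8 (1): add — endpoints in different components.
1 4 (3): add — endpoints in different components.
2 7 (9): add — endpoints in different components.
1 2 (10): add — endpoints in different components.
1 6 (10): add — endpoints in different components.
2 4 (10): skip — 2 and 4 already connected.
2 8 (11): skip — 2 and 8 already connected.
2 3 (20): add — endpoints in different components.
3 5 (20): add — endpoints in different components.
Edges rejected before the tree was complete: 2.

2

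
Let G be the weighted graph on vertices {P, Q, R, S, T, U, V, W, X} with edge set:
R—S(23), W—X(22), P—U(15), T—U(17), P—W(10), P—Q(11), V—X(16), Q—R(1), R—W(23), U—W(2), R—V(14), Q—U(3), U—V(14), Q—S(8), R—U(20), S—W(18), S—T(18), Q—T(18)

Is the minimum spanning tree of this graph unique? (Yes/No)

Sort edges by weight, then run Kruskal:
Q—R (1): add — endpoints in different components.
U—W (2): add — endpoints in different components.
Q—U (3): add — endpoints in different components.
Q—S (8): add — endpoints in different components.
P—W (10): add — endpoints in different components.
P—Q (11): skip — P and Q already connected.
R—V (14): add — endpoints in different components.
U—V (14): skip — U and V already connected.
P—U (15): skip — U and P already connected.
V—X (16): add — endpoints in different components.
T—U (17): add — endpoints in different components.
Non-tree edge U—V has weight 14, equal to the heaviest edge on its tree cycle — swapping gives another MST of the same weight. Not unique.

No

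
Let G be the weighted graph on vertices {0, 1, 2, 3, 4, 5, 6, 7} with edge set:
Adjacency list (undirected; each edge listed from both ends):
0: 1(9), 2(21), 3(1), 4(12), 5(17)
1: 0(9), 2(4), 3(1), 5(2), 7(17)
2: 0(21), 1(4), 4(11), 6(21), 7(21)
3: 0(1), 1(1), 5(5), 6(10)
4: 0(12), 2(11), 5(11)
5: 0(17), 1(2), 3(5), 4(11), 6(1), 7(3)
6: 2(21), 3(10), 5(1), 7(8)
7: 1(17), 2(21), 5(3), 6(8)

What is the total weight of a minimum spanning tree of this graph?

23

Kruskal's algorithm — process edges by increasing weight (ties by edge label):
0–3 (1): add — endpoints in different components.
1–3 (1): add — endpoints in different components.
5–6 (1): add — endpoints in different components.
1–5 (2): add — endpoints in different components.
5–7 (3): add — endpoints in different components.
1–2 (4): add — endpoints in different components.
3–5 (5): skip — 3 and 5 already connected.
6–7 (8): skip — 6 and 7 already connected.
0–1 (9): skip — 0 and 1 already connected.
3–6 (10): skip — 3 and 6 already connected.
2–4 (11): add — endpoints in different components.
MST edges: 0–3, 1–3, 5–6, 1–5, 5–7, 1–2, 2–4; total weight 1+1+1+2+3+4+11 = 23.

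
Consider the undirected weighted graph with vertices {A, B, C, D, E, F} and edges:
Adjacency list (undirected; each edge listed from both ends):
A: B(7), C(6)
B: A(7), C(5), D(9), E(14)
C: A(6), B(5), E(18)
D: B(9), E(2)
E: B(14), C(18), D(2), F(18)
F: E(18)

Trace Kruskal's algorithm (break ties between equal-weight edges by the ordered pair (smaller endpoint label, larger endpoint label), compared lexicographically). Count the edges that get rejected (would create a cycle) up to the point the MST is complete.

3

Kruskal: consider edges lightest-first.
D-E (2): add — endpoints in different components.
B-C (5): add — endpoints in different components.
A-C (6): add — endpoints in different components.
A-B (7): skip — A and B already connected.
B-D (9): add — endpoints in different components.
B-E (14): skip — B and E already connected.
C-E (18): skip — C and E already connected.
E-F (18): add — endpoints in different components.
Edges rejected before the tree was complete: 3.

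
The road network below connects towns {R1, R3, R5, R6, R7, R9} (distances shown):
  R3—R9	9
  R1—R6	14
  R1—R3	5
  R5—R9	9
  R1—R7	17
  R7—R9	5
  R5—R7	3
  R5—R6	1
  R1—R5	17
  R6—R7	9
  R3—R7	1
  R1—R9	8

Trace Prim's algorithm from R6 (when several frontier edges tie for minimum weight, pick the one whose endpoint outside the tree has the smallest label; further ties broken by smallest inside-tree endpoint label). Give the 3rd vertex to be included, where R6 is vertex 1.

R7

Grow the tree from R6 using Prim:
Step 1: cheapest edge leaving the tree is R5—R6 (1); add R5.
Step 2: cheapest edge leaving the tree is R5—R7 (3); add R7.
Step 3: cheapest edge leaving the tree is R3—R7 (1); add R3.
Step 4: cheapest edge leaving the tree is R1—R3 (5); add R1.
Step 5: cheapest edge leaving the tree is R7—R9 (5); add R9.
Vertex order: R6, R5, R7, R3, R1, R9. The 3rd vertex is R7.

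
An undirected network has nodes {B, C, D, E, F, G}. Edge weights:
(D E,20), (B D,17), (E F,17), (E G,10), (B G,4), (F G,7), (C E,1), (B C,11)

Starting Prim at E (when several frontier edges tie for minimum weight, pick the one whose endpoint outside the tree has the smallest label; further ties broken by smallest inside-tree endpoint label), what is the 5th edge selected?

Prim, starting at E.
Step 1: cheapest edge leaving the tree is C E (1); add C.
Step 2: cheapest edge leaving the tree is E G (10); add G.
Step 3: cheapest edge leaving the tree is B G (4); add B.
Step 4: cheapest edge leaving the tree is F G (7); add F.
Step 5: cheapest edge leaving the tree is B D (17); add D.
The 5th edge added is B D.

B-D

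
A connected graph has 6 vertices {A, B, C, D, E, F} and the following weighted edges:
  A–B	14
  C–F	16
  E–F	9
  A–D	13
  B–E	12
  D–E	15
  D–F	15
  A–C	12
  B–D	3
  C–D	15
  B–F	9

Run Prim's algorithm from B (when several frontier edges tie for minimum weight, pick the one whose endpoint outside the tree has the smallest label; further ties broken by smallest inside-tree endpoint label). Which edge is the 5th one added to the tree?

A-C

Prim's algorithm from B:
Step 1: cheapest edge leaving the tree is B–D (3); add D.
Step 2: cheapest edge leaving the tree is B–F (9); add F.
Step 3: cheapest edge leaving the tree is E–F (9); add E.
Step 4: cheapest edge leaving the tree is A–D (13); add A.
Step 5: cheapest edge leaving the tree is A–C (12); add C.
The 5th edge added is A–C.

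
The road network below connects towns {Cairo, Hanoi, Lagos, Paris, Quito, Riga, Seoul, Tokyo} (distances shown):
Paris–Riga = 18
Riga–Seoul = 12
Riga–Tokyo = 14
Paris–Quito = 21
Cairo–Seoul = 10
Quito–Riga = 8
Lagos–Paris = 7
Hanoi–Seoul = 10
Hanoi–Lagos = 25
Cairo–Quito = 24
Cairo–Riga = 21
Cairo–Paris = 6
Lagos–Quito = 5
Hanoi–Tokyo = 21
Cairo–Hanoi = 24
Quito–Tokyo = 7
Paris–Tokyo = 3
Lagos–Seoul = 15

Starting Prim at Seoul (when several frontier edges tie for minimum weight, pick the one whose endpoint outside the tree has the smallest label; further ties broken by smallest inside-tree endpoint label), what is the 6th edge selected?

Quito-Riga

Prim's algorithm from Seoul:
Step 1: cheapest edge leaving the tree is Cairo–Seoul (10); add Cairo.
Step 2: cheapest edge leaving the tree is Cairo–Paris (6); add Paris.
Step 3: cheapest edge leaving the tree is Paris–Tokyo (3); add Tokyo.
Step 4: cheapest edge leaving the tree is Lagos–Paris (7); add Lagos.
Step 5: cheapest edge leaving the tree is Lagos–Quito (5); add Quito.
Step 6: cheapest edge leaving the tree is Quito–Riga (8); add Riga.
Step 7: cheapest edge leaving the tree is Hanoi–Seoul (10); add Hanoi.
The 6th edge added is Quito–Riga.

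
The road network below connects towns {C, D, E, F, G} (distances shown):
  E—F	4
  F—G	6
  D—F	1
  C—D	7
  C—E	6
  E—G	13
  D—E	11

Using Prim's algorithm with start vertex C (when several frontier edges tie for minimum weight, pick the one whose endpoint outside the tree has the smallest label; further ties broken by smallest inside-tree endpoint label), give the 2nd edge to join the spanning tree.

Prim, starting at C.
Step 1: frontier [C—E 6, C—D 7] → take C—E (6); add E.
Step 2: frontier [C—D 7, E—F 4, D—E 11, E—G 13] → take E—F (4); add F.
Step 3: frontier [C—D 7, D—E 11, E—G 13, D—F 1, F—G 6] → take D—F (1); add D.
Step 4: frontier [E—G 13, F—G 6] → take F—G (6); add G.
The 2nd edge added is E—F.

E-F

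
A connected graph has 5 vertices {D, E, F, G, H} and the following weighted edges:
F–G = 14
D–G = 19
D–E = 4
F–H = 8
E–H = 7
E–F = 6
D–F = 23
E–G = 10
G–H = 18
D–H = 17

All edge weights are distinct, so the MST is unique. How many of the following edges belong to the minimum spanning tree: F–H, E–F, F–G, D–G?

Kruskal's algorithm — process edges by increasing weight (ties by edge label):
D–E (4): add — endpoints in different components.
E–F (6): add — endpoints in different components.
E–H (7): add — endpoints in different components.
F–H (8): skip — F and H already connected.
E–G (10): add — endpoints in different components.
MST edge set: {D–E, E–F, E–H, E–G}.
Of the listed edges, {E–F} are in the MST → 1.

1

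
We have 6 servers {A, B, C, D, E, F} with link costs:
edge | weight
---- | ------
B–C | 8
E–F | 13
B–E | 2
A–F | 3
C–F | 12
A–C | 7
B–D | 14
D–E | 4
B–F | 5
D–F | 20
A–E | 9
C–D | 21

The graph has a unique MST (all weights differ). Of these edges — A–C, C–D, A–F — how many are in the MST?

Sort edges by weight, then run Kruskal:
B–E (2): add. Components now {A} {B,E} {C} {D} {F}
A–F (3): add. Components now {A,F} {B,E} {C} {D}
D–E (4): add. Components now {A,F} {B,D,E} {C}
B–F (5): add. Components now {A,B,D,E,F} {C}
A–C (7): add. Components now {A,B,C,D,E,F}
MST edge set: {B–E, A–F, D–E, B–F, A–C}.
Of the listed edges, {A–C, A–F} are in the MST → 2.

2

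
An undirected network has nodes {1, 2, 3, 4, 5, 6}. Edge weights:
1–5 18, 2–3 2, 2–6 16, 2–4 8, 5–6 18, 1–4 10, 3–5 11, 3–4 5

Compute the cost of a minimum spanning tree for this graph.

44

Grow the tree from 5 using Prim:
Step 1: frontier [3–5 11, 1–5 18, 5–6 18] → take 3–5 (11); add 3.
Step 2: frontier [2–3 2, 3–4 5, 1–5 18, 5–6 18] → take 2–3 (2); add 2.
Step 3: frontier [2–4 8, 2–6 16, 3–4 5, 1–5 18, 5–6 18] → take 3–4 (5); add 4.
Step 4: frontier [2–6 16, 1–4 10, 1–5 18, 5–6 18] → take 1–4 (10); add 1.
Step 5: frontier [2–6 16, 5–6 18] → take 2–6 (16); add 6.
MST edges: 3–5, 2–3, 3–4, 1–4, 2–6; total weight 11+2+5+10+16 = 44.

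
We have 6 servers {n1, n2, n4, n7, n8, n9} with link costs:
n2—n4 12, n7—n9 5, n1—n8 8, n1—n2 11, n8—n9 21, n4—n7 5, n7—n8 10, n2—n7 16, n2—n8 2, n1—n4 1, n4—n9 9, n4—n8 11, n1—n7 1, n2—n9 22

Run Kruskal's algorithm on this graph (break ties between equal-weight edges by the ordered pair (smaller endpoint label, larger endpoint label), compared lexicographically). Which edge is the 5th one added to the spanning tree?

Sort edges by weight, then run Kruskal:
n1—n4 (1): add — endpoints in different components.
n1—n7 (1): add — endpoints in different components.
n2—n8 (2): add — endpoints in different components.
n4—n7 (5): skip — n4 and n7 already connected.
n7—n9 (5): add — endpoints in different components.
n1—n8 (8): add — endpoints in different components.
The 5th edge added is n1—n8.

n1-n8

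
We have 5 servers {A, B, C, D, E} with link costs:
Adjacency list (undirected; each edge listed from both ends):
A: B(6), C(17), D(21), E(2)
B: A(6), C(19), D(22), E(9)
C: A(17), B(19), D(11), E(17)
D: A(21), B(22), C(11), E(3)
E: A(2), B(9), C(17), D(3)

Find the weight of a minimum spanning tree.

Kruskal's algorithm — process edges by increasing weight (ties by edge label):
A–E (2): add. Components now {A,E} {B} {C} {D}
D–E (3): add. Components now {A,D,E} {B} {C}
A–B (6): add. Components now {A,B,D,E} {C}
B–E (9): skip — B and E already connected.
C–D (11): add. Components now {A,B,C,D,E}
MST edges: A–E, D–E, A–B, C–D; total weight 2+3+6+11 = 22.

22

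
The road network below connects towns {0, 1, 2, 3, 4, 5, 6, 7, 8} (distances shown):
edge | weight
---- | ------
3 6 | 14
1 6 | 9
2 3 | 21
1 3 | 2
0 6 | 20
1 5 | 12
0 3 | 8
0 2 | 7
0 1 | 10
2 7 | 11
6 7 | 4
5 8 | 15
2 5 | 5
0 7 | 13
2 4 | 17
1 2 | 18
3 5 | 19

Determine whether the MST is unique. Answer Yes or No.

Kruskal's algorithm — process edges by increasing weight (ties by edge label):
1 3 (2): add — endpoints in different components.
6 7 (4): add — endpoints in different components.
2 5 (5): add — endpoints in different components.
0 2 (7): add — endpoints in different components.
0 3 (8): add — endpoints in different components.
1 6 (9): add — endpoints in different components.
0 1 (10): skip — 0 and 1 already connected.
2 7 (11): skip — 2 and 7 already connected.
1 5 (12): skip — 1 and 5 already connected.
0 7 (13): skip — 0 and 7 already connected.
3 6 (14): skip — 3 and 6 already connected.
5 8 (15): add — endpoints in different components.
2 4 (17): add — endpoints in different components.
Every non-tree edge has weight strictly greater than the heaviest edge on the tree path between its endpoints, so the MST is unique.

Yes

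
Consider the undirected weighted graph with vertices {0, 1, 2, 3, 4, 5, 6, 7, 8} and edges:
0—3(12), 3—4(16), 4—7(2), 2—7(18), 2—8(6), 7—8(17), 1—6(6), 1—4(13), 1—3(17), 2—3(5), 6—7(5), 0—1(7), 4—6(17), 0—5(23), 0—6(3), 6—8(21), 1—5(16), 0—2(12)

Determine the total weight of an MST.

55

Kruskal: consider edges lightest-first.
4—7 (2): add — endpoints in different components.
0—6 (3): add — endpoints in different components.
2—3 (5): add — endpoints in different components.
6—7 (5): add — endpoints in different components.
1—6 (6): add — endpoints in different components.
2—8 (6): add — endpoints in different components.
0—1 (7): skip — 0 and 1 already connected.
0—2 (12): add — endpoints in different components.
0—3 (12): skip — 0 and 3 already connected.
1—4 (13): skip — 1 and 4 already connected.
1—5 (16): add — endpoints in different components.
MST edges: 4—7, 0—6, 2—3, 6—7, 1—6, 2—8, 0—2, 1—5; total weight 2+3+5+5+6+6+12+16 = 55.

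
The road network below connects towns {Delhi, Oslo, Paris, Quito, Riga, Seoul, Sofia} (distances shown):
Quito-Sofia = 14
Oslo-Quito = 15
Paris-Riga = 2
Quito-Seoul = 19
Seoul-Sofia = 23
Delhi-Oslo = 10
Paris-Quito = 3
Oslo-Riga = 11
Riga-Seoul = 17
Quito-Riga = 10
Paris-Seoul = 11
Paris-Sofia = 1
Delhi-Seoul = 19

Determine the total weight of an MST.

38

Prim, starting at Paris.
Step 1: frontier [Paris-Sofia 1, Paris-Riga 2, Paris-Quito 3, Paris-Seoul 11] → take Paris-Sofia (1); add Sofia.
Step 2: frontier [Paris-Riga 2, Paris-Quito 3, Paris-Seoul 11, Quito-Sofia 14, Seoul-Sofia 23] → take Paris-Riga (2); add Riga.
Step 3: frontier [Paris-Quito 3, Paris-Seoul 11, Quito-Riga 10, Oslo-Riga 11, Riga-Seoul 17, Quito-Sofia 14, Seoul-Sofia 23] → take Paris-Quito (3); add Quito.
Step 4: frontier [Paris-Seoul 11, Oslo-Quito 15, Quito-Seoul 19, Oslo-Riga 11, Riga-Seoul 17, Seoul-Sofia 23] → take Oslo-Riga (11); add Oslo.
Step 5: frontier [Delhi-Oslo 10, Paris-Seoul 11, Quito-Seoul 19, Riga-Seoul 17, Seoul-Sofia 23] → take Delhi-Oslo (10); add Delhi.
Step 6: frontier [Delhi-Seoul 19, Paris-Seoul 11, Quito-Seoul 19, Riga-Seoul 17, Seoul-Sofia 23] → take Paris-Seoul (11); add Seoul.
MST edges: Paris-Sofia, Paris-Riga, Paris-Quito, Oslo-Riga, Delhi-Oslo, Paris-Seoul; total weight 1+2+3+11+10+11 = 38.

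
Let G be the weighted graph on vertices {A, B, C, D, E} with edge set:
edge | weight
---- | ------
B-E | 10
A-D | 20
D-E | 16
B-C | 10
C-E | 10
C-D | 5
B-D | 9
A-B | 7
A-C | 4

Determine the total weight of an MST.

Prim, starting at C.
Step 1: cheapest edge leaving the tree is A-C (4); add A.
Step 2: cheapest edge leaving the tree is C-D (5); add D.
Step 3: cheapest edge leaving the tree is A-B (7); add B.
Step 4: cheapest edge leaving the tree is B-E (10); add E.
MST edges: A-C, C-D, A-B, B-E; total weight 4+5+7+10 = 26.

26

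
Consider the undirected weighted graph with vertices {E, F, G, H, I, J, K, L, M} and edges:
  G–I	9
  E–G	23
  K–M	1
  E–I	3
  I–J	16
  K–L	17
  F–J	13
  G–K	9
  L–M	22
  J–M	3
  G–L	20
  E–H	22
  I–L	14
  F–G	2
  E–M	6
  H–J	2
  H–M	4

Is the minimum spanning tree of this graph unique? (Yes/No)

No

Kruskal's algorithm — process edges by increasing weight (ties by edge label):
K–M (1): add — endpoints in different components.
F–G (2): add — endpoints in different components.
H–J (2): add — endpoints in different components.
E–I (3): add — endpoints in different components.
J–M (3): add — endpoints in different components.
H–M (4): skip — H and M already connected.
E–M (6): add — endpoints in different components.
G–I (9): add — endpoints in different components.
G–K (9): skip — G and K already connected.
F–J (13): skip — F and J already connected.
I–L (14): add — endpoints in different components.
Non-tree edge G–K has weight 9, equal to the heaviest edge on its tree cycle — swapping gives another MST of the same weight. Not unique.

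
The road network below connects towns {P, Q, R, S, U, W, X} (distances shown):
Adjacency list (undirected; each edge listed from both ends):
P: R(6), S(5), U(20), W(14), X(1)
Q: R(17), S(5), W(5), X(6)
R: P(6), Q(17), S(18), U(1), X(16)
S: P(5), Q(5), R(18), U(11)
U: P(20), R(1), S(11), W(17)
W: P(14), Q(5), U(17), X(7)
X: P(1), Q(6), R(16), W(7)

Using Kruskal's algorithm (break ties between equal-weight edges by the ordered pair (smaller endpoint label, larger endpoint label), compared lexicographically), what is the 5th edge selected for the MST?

Q-W

Kruskal's algorithm — process edges by increasing weight (ties by edge label):
P-X (1): add — endpoints in different components.
R-U (1): add — endpoints in different components.
P-S (5): add — endpoints in different components.
Q-S (5): add — endpoints in different components.
Q-W (5): add — endpoints in different components.
P-R (6): add — endpoints in different components.
The 5th edge added is Q-W.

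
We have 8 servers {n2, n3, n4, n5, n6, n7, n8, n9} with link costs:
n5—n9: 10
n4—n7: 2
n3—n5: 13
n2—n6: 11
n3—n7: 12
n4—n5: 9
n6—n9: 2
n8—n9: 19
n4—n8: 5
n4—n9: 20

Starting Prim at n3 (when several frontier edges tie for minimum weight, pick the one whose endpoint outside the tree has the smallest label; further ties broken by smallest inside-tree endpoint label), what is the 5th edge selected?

n5-n9

Grow the tree from n3 using Prim:
Step 1: frontier [n3—n7 12, n3—n5 13] → take n3—n7 (12); add n7.
Step 2: frontier [n3—n5 13, n4—n7 2] → take n4—n7 (2); add n4.
Step 3: frontier [n3—n5 13, n4—n8 5, n4—n5 9, n4—n9 20] → take n4—n8 (5); add n8.
Step 4: frontier [n3—n5 13, n4—n5 9, n4—n9 20, n8—n9 19] → take n4—n5 (9); add n5.
Step 5: frontier [n4—n9 20, n5—n9 10, n8—n9 19] → take n5—n9 (10); add n9.
Step 6: frontier [n6—n9 2] → take n6—n9 (2); add n6.
Step 7: frontier [n2—n6 11] → take n2—n6 (11); add n2.
The 5th edge added is n5—n9.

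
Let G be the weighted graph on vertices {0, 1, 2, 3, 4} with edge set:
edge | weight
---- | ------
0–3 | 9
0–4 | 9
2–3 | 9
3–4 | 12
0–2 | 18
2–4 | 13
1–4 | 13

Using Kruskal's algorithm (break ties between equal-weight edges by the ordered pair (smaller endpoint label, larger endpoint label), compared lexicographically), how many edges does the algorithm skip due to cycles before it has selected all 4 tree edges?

Sort edges by weight, then run Kruskal:
0–3 (9): add — endpoints in different components.
0–4 (9): add — endpoints in different components.
2–3 (9): add — endpoints in different components.
3–4 (12): skip — 3 and 4 already connected.
1–4 (13): add — endpoints in different components.
Edges rejected before the tree was complete: 1.

1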